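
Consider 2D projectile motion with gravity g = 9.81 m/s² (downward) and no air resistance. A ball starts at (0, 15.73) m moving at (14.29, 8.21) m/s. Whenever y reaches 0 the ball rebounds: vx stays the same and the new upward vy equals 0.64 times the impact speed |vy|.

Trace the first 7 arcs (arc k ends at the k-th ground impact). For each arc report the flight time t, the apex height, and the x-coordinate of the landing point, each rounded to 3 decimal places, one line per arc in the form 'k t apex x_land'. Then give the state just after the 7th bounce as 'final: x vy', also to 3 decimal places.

1 2.814 19.165 40.206
2 2.530 7.850 76.363
3 1.619 3.215 99.502
4 1.036 1.317 114.312
5 0.663 0.539 123.790
6 0.424 0.221 129.856
7 0.272 0.091 133.738
final: 133.738 0.853

Arc 1: start y=15.730, vy=8.210 → t=2.814, apex=19.165, x_land=40.206, impact vy=-19.391
  bounce: vy ← 0.64·19.391 = 12.411
Arc 2: start y=0.000, vy=12.411 → t=2.530, apex=7.850, x_land=76.363, impact vy=-12.411
  bounce: vy ← 0.64·12.411 = 7.943
Arc 3: start y=0.000, vy=7.943 → t=1.619, apex=3.215, x_land=99.502, impact vy=-7.943
  bounce: vy ← 0.64·7.943 = 5.083
Arc 4: start y=0.000, vy=5.083 → t=1.036, apex=1.317, x_land=114.312, impact vy=-5.083
  bounce: vy ← 0.64·5.083 = 3.253
Arc 5: start y=0.000, vy=3.253 → t=0.663, apex=0.539, x_land=123.790, impact vy=-3.253
  bounce: vy ← 0.64·3.253 = 2.082
Arc 6: start y=0.000, vy=2.082 → t=0.424, apex=0.221, x_land=129.856, impact vy=-2.082
  bounce: vy ← 0.64·2.082 = 1.333
Arc 7: start y=0.000, vy=1.333 → t=0.272, apex=0.091, x_land=133.738, impact vy=-1.333
  bounce: vy ← 0.64·1.333 = 0.853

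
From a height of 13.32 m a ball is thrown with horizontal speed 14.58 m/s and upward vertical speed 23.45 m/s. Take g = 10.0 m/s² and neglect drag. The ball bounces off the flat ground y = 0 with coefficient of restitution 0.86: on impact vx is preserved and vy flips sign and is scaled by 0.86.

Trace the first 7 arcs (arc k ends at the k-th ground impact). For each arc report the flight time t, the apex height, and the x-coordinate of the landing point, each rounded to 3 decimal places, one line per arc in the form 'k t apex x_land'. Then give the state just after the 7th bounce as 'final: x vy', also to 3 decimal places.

Arc 1: start y=13.320, vy=23.450 → t=5.202, apex=40.815, x_land=75.847, impact vy=-28.571
  bounce: vy ← 0.86·28.571 = 24.571
Arc 2: start y=0.000, vy=24.571 → t=4.914, apex=30.187, x_land=147.496, impact vy=-24.571
  bounce: vy ← 0.86·24.571 = 21.131
Arc 3: start y=0.000, vy=21.131 → t=4.226, apex=22.326, x_land=209.114, impact vy=-21.131
  bounce: vy ← 0.86·21.131 = 18.173
Arc 4: start y=0.000, vy=18.173 → t=3.635, apex=16.512, x_land=262.106, impact vy=-18.173
  bounce: vy ← 0.86·18.173 = 15.629
Arc 5: start y=0.000, vy=15.629 → t=3.126, apex=12.213, x_land=307.679, impact vy=-15.629
  bounce: vy ← 0.86·15.629 = 13.441
Arc 6: start y=0.000, vy=13.441 → t=2.688, apex=9.032, x_land=346.872, impact vy=-13.441
  bounce: vy ← 0.86·13.441 = 11.559
Arc 7: start y=0.000, vy=11.559 → t=2.312, apex=6.680, x_land=380.577, impact vy=-11.559
  bounce: vy ← 0.86·11.559 = 9.941

1 5.202 40.815 75.847
2 4.914 30.187 147.496
3 4.226 22.326 209.114
4 3.635 16.512 262.106
5 3.126 12.213 307.679
6 2.688 9.032 346.872
7 2.312 6.680 380.577
final: 380.577 9.941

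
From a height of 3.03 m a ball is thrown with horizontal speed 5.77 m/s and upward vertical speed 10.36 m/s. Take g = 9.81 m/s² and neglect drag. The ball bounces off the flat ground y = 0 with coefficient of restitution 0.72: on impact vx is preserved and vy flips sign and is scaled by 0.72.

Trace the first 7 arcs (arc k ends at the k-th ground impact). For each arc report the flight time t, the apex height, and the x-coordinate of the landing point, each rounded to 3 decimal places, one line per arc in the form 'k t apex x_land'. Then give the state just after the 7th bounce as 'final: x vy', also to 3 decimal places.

1 2.373 8.500 13.689
2 1.896 4.407 24.627
3 1.365 2.284 32.503
4 0.983 1.184 38.173
5 0.708 0.614 42.256
6 0.509 0.318 45.195
7 0.367 0.165 47.312
final: 47.312 1.295

Arc 1: start y=3.030, vy=10.360 → t=2.373, apex=8.500, x_land=13.689, impact vy=-12.914
  bounce: vy ← 0.72·12.914 = 9.298
Arc 2: start y=0.000, vy=9.298 → t=1.896, apex=4.407, x_land=24.627, impact vy=-9.298
  bounce: vy ← 0.72·9.298 = 6.695
Arc 3: start y=0.000, vy=6.695 → t=1.365, apex=2.284, x_land=32.503, impact vy=-6.695
  bounce: vy ← 0.72·6.695 = 4.820
Arc 4: start y=0.000, vy=4.820 → t=0.983, apex=1.184, x_land=38.173, impact vy=-4.820
  bounce: vy ← 0.72·4.820 = 3.471
Arc 5: start y=0.000, vy=3.471 → t=0.708, apex=0.614, x_land=42.256, impact vy=-3.471
  bounce: vy ← 0.72·3.471 = 2.499
Arc 6: start y=0.000, vy=2.499 → t=0.509, apex=0.318, x_land=45.195, impact vy=-2.499
  bounce: vy ← 0.72·2.499 = 1.799
Arc 7: start y=0.000, vy=1.799 → t=0.367, apex=0.165, x_land=47.312, impact vy=-1.799
  bounce: vy ← 0.72·1.799 = 1.295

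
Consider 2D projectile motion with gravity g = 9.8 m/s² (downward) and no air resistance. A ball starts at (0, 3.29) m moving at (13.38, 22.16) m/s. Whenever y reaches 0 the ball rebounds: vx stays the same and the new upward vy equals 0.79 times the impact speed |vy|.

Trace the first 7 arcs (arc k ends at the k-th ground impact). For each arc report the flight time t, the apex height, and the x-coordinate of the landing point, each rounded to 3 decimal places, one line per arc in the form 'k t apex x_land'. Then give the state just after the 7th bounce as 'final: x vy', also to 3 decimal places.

Arc 1: start y=3.290, vy=22.160 → t=4.666, apex=28.344, x_land=62.436, impact vy=-23.570
  bounce: vy ← 0.79·23.570 = 18.620
Arc 2: start y=0.000, vy=18.620 → t=3.800, apex=17.690, x_land=113.281, impact vy=-18.620
  bounce: vy ← 0.79·18.620 = 14.710
Arc 3: start y=0.000, vy=14.710 → t=3.002, apex=11.040, x_land=153.448, impact vy=-14.710
  bounce: vy ← 0.79·14.710 = 11.621
Arc 4: start y=0.000, vy=11.621 → t=2.372, apex=6.890, x_land=185.181, impact vy=-11.621
  bounce: vy ← 0.79·11.621 = 9.181
Arc 5: start y=0.000, vy=9.181 → t=1.874, apex=4.300, x_land=210.249, impact vy=-9.181
  bounce: vy ← 0.79·9.181 = 7.253
Arc 6: start y=0.000, vy=7.253 → t=1.480, apex=2.684, x_land=230.053, impact vy=-7.253
  bounce: vy ← 0.79·7.253 = 5.730
Arc 7: start y=0.000, vy=5.730 → t=1.169, apex=1.675, x_land=245.699, impact vy=-5.730
  bounce: vy ← 0.79·5.730 = 4.526

1 4.666 28.344 62.436
2 3.800 17.690 113.281
3 3.002 11.040 153.448
4 2.372 6.890 185.181
5 1.874 4.300 210.249
6 1.480 2.684 230.053
7 1.169 1.675 245.699
final: 245.699 4.526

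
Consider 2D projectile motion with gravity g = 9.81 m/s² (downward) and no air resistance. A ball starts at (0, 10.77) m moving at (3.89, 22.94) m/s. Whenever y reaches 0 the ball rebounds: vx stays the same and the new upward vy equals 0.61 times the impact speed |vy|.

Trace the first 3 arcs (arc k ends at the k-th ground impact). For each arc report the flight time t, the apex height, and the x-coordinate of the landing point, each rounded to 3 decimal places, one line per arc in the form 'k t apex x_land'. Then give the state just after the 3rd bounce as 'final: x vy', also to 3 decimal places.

Arc 1: start y=10.770, vy=22.940 → t=5.107, apex=37.592, x_land=19.866, impact vy=-27.158
  bounce: vy ← 0.61·27.158 = 16.566
Arc 2: start y=0.000, vy=16.566 → t=3.377, apex=13.988, x_land=33.004, impact vy=-16.566
  bounce: vy ← 0.61·16.566 = 10.105
Arc 3: start y=0.000, vy=10.105 → t=2.060, apex=5.205, x_land=41.018, impact vy=-10.105
  bounce: vy ← 0.61·10.105 = 6.164

1 5.107 37.592 19.866
2 3.377 13.988 33.004
3 2.060 5.205 41.018
final: 41.018 6.164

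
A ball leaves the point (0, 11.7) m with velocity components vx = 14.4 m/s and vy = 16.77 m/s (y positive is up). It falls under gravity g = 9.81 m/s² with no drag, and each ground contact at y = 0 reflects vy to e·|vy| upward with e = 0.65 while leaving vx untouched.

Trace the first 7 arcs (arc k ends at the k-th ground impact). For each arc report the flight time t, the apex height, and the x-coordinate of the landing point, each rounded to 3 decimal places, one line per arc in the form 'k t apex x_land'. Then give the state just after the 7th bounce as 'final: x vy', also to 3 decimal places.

1 4.013 26.034 57.792
2 2.995 10.999 100.919
3 1.947 4.647 128.952
4 1.265 1.963 147.174
5 0.822 0.830 159.018
6 0.535 0.350 166.716
7 0.348 0.148 171.721
final: 171.721 1.108

Arc 1: start y=11.700, vy=16.770 → t=4.013, apex=26.034, x_land=57.792, impact vy=-22.601
  bounce: vy ← 0.65·22.601 = 14.690
Arc 2: start y=0.000, vy=14.690 → t=2.995, apex=10.999, x_land=100.919, impact vy=-14.690
  bounce: vy ← 0.65·14.690 = 9.549
Arc 3: start y=0.000, vy=9.549 → t=1.947, apex=4.647, x_land=128.952, impact vy=-9.549
  bounce: vy ← 0.65·9.549 = 6.207
Arc 4: start y=0.000, vy=6.207 → t=1.265, apex=1.963, x_land=147.174, impact vy=-6.207
  bounce: vy ← 0.65·6.207 = 4.034
Arc 5: start y=0.000, vy=4.034 → t=0.822, apex=0.830, x_land=159.018, impact vy=-4.034
  bounce: vy ← 0.65·4.034 = 2.622
Arc 6: start y=0.000, vy=2.622 → t=0.535, apex=0.350, x_land=166.716, impact vy=-2.622
  bounce: vy ← 0.65·2.622 = 1.705
Arc 7: start y=0.000, vy=1.705 → t=0.348, apex=0.148, x_land=171.721, impact vy=-1.705
  bounce: vy ← 0.65·1.705 = 1.108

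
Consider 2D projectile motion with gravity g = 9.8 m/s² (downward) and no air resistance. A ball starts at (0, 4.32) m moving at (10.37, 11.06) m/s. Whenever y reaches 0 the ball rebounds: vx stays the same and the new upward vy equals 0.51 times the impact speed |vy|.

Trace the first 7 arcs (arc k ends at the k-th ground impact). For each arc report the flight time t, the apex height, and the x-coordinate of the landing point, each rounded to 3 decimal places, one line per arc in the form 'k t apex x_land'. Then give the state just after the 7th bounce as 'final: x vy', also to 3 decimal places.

Arc 1: start y=4.320, vy=11.060 → t=2.597, apex=10.561, x_land=26.927, impact vy=-14.387
  bounce: vy ← 0.51·14.387 = 7.338
Arc 2: start y=0.000, vy=7.338 → t=1.497, apex=2.747, x_land=42.456, impact vy=-7.338
  bounce: vy ← 0.51·7.338 = 3.742
Arc 3: start y=0.000, vy=3.742 → t=0.764, apex=0.714, x_land=50.376, impact vy=-3.742
  bounce: vy ← 0.51·3.742 = 1.908
Arc 4: start y=0.000, vy=1.908 → t=0.389, apex=0.186, x_land=54.415, impact vy=-1.908
  bounce: vy ← 0.51·1.908 = 0.973
Arc 5: start y=0.000, vy=0.973 → t=0.199, apex=0.048, x_land=56.475, impact vy=-0.973
  bounce: vy ← 0.51·0.973 = 0.496
Arc 6: start y=0.000, vy=0.496 → t=0.101, apex=0.013, x_land=57.525, impact vy=-0.496
  bounce: vy ← 0.51·0.496 = 0.253
Arc 7: start y=0.000, vy=0.253 → t=0.052, apex=0.003, x_land=58.061, impact vy=-0.253
  bounce: vy ← 0.51·0.253 = 0.129

1 2.597 10.561 26.927
2 1.497 2.747 42.456
3 0.764 0.714 50.376
4 0.389 0.186 54.415
5 0.199 0.048 56.475
6 0.101 0.013 57.525
7 0.052 0.003 58.061
final: 58.061 0.129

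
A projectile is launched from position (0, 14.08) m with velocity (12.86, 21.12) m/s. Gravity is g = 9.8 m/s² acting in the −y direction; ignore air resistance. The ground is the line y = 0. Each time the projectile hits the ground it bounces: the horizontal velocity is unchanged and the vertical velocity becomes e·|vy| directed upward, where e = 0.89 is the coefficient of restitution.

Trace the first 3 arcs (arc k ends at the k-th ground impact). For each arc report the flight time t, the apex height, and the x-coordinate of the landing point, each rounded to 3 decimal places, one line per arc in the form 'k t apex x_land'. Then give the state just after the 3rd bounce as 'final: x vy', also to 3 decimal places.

1 4.897 36.838 62.975
2 4.881 29.179 125.739
3 4.344 23.113 181.599
final: 181.599 18.943

Arc 1: start y=14.080, vy=21.120 → t=4.897, apex=36.838, x_land=62.975, impact vy=-26.870
  bounce: vy ← 0.89·26.870 = 23.915
Arc 2: start y=0.000, vy=23.915 → t=4.881, apex=29.179, x_land=125.739, impact vy=-23.915
  bounce: vy ← 0.89·23.915 = 21.284
Arc 3: start y=0.000, vy=21.284 → t=4.344, apex=23.113, x_land=181.599, impact vy=-21.284
  bounce: vy ← 0.89·21.284 = 18.943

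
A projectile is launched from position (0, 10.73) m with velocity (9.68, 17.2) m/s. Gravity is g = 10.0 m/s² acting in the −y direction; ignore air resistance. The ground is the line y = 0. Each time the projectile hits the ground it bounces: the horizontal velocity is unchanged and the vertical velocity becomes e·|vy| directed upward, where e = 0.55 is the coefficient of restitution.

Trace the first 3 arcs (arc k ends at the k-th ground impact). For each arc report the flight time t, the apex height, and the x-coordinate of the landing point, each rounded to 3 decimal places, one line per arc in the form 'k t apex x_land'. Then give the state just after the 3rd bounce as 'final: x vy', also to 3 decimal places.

Arc 1: start y=10.730, vy=17.200 → t=3.979, apex=25.522, x_land=38.520, impact vy=-22.593
  bounce: vy ← 0.55·22.593 = 12.426
Arc 2: start y=0.000, vy=12.426 → t=2.485, apex=7.720, x_land=62.576, impact vy=-12.426
  bounce: vy ← 0.55·12.426 = 6.834
Arc 3: start y=0.000, vy=6.834 → t=1.367, apex=2.335, x_land=75.808, impact vy=-6.834
  bounce: vy ← 0.55·6.834 = 3.759

1 3.979 25.522 38.520
2 2.485 7.720 62.576
3 1.367 2.335 75.808
final: 75.808 3.759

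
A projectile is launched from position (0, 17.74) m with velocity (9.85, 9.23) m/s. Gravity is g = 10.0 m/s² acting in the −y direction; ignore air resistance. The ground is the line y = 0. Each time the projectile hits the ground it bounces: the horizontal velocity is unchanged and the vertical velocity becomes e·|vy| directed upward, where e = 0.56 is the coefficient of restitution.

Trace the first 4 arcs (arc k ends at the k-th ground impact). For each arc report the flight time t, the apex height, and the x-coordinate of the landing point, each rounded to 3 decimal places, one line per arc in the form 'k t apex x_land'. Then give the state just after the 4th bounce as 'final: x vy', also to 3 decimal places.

1 3.021 22.000 29.753
2 2.349 6.899 52.894
3 1.316 2.164 65.852
4 0.737 0.678 73.109
final: 73.109 2.063

Arc 1: start y=17.740, vy=9.230 → t=3.021, apex=22.000, x_land=29.753, impact vy=-20.976
  bounce: vy ← 0.56·20.976 = 11.747
Arc 2: start y=0.000, vy=11.747 → t=2.349, apex=6.899, x_land=52.894, impact vy=-11.747
  bounce: vy ← 0.56·11.747 = 6.578
Arc 3: start y=0.000, vy=6.578 → t=1.316, apex=2.164, x_land=65.852, impact vy=-6.578
  bounce: vy ← 0.56·6.578 = 3.684
Arc 4: start y=0.000, vy=3.684 → t=0.737, apex=0.678, x_land=73.109, impact vy=-3.684
  bounce: vy ← 0.56·3.684 = 2.063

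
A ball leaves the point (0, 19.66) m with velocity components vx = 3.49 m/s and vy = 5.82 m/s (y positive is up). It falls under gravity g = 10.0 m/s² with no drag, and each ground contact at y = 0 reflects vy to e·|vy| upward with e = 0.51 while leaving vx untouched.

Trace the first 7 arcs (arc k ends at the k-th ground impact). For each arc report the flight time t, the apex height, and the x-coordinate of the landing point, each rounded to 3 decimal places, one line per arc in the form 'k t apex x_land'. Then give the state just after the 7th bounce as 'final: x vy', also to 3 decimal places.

1 2.649 21.354 9.244
2 2.108 5.554 16.600
3 1.075 1.445 20.352
4 0.548 0.376 22.265
5 0.280 0.098 23.241
6 0.143 0.025 23.739
7 0.073 0.007 23.993
final: 23.993 0.185

Arc 1: start y=19.660, vy=5.820 → t=2.649, apex=21.354, x_land=9.244, impact vy=-20.666
  bounce: vy ← 0.51·20.666 = 10.540
Arc 2: start y=0.000, vy=10.540 → t=2.108, apex=5.554, x_land=16.600, impact vy=-10.540
  bounce: vy ← 0.51·10.540 = 5.375
Arc 3: start y=0.000, vy=5.375 → t=1.075, apex=1.445, x_land=20.352, impact vy=-5.375
  bounce: vy ← 0.51·5.375 = 2.741
Arc 4: start y=0.000, vy=2.741 → t=0.548, apex=0.376, x_land=22.265, impact vy=-2.741
  bounce: vy ← 0.51·2.741 = 1.398
Arc 5: start y=0.000, vy=1.398 → t=0.280, apex=0.098, x_land=23.241, impact vy=-1.398
  bounce: vy ← 0.51·1.398 = 0.713
Arc 6: start y=0.000, vy=0.713 → t=0.143, apex=0.025, x_land=23.739, impact vy=-0.713
  bounce: vy ← 0.51·0.713 = 0.364
Arc 7: start y=0.000, vy=0.364 → t=0.073, apex=0.007, x_land=23.993, impact vy=-0.364
  bounce: vy ← 0.51·0.364 = 0.185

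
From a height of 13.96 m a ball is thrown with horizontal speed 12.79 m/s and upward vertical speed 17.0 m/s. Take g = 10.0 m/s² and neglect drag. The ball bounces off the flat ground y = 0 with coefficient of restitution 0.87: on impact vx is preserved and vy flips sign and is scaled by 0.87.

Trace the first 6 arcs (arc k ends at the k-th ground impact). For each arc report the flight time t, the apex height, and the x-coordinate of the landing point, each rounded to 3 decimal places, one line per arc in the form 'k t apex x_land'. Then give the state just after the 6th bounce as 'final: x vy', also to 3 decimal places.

Arc 1: start y=13.960, vy=17.000 → t=4.084, apex=28.410, x_land=52.230, impact vy=-23.837
  bounce: vy ← 0.87·23.837 = 20.738
Arc 2: start y=0.000, vy=20.738 → t=4.148, apex=21.504, x_land=105.279, impact vy=-20.738
  bounce: vy ← 0.87·20.738 = 18.042
Arc 3: start y=0.000, vy=18.042 → t=3.608, apex=16.276, x_land=151.431, impact vy=-18.042
  bounce: vy ← 0.87·18.042 = 15.697
Arc 4: start y=0.000, vy=15.697 → t=3.139, apex=12.319, x_land=191.583, impact vy=-15.697
  bounce: vy ← 0.87·15.697 = 13.656
Arc 5: start y=0.000, vy=13.656 → t=2.731, apex=9.324, x_land=226.515, impact vy=-13.656
  bounce: vy ← 0.87·13.656 = 11.881
Arc 6: start y=0.000, vy=11.881 → t=2.376, apex=7.058, x_land=256.906, impact vy=-11.881
  bounce: vy ← 0.87·11.881 = 10.336

1 4.084 28.410 52.230
2 4.148 21.504 105.279
3 3.608 16.276 151.431
4 3.139 12.319 191.583
5 2.731 9.324 226.515
6 2.376 7.058 256.906
final: 256.906 10.336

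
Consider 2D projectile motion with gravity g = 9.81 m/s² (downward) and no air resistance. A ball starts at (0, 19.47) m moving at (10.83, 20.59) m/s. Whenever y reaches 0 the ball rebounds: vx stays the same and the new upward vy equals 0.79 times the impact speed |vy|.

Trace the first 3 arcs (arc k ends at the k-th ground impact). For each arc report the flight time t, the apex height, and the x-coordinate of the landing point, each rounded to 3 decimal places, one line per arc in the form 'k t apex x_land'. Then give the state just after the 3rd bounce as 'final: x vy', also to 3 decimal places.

Arc 1: start y=19.470, vy=20.590 → t=4.993, apex=41.078, x_land=54.072, impact vy=-28.389
  bounce: vy ← 0.79·28.389 = 22.428
Arc 2: start y=0.000, vy=22.428 → t=4.572, apex=25.637, x_land=103.591, impact vy=-22.428
  bounce: vy ← 0.79·22.428 = 17.718
Arc 3: start y=0.000, vy=17.718 → t=3.612, apex=16.000, x_land=142.711, impact vy=-17.718
  bounce: vy ← 0.79·17.718 = 13.997

1 4.993 41.078 54.072
2 4.572 25.637 103.591
3 3.612 16.000 142.711
final: 142.711 13.997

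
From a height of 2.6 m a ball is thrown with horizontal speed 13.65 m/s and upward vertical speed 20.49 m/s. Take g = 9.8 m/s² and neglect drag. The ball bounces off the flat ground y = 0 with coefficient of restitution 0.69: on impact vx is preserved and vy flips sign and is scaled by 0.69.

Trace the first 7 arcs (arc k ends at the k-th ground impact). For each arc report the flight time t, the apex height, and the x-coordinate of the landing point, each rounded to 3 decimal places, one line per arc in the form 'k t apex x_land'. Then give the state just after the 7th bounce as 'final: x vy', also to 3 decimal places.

Arc 1: start y=2.600, vy=20.490 → t=4.305, apex=24.020, x_land=58.762, impact vy=-21.698
  bounce: vy ← 0.69·21.698 = 14.972
Arc 2: start y=0.000, vy=14.972 → t=3.055, apex=11.436, x_land=100.468, impact vy=-14.972
  bounce: vy ← 0.69·14.972 = 10.330
Arc 3: start y=0.000, vy=10.330 → t=2.108, apex=5.445, x_land=129.246, impact vy=-10.330
  bounce: vy ← 0.69·10.330 = 7.128
Arc 4: start y=0.000, vy=7.128 → t=1.455, apex=2.592, x_land=149.102, impact vy=-7.128
  bounce: vy ← 0.69·7.128 = 4.918
Arc 5: start y=0.000, vy=4.918 → t=1.004, apex=1.234, x_land=162.803, impact vy=-4.918
  bounce: vy ← 0.69·4.918 = 3.394
Arc 6: start y=0.000, vy=3.394 → t=0.693, apex=0.588, x_land=172.257, impact vy=-3.394
  bounce: vy ← 0.69·3.394 = 2.342
Arc 7: start y=0.000, vy=2.342 → t=0.478, apex=0.280, x_land=178.780, impact vy=-2.342
  bounce: vy ← 0.69·2.342 = 1.616

1 4.305 24.020 58.762
2 3.055 11.436 100.468
3 2.108 5.445 129.246
4 1.455 2.592 149.102
5 1.004 1.234 162.803
6 0.693 0.588 172.257
7 0.478 0.280 178.780
final: 178.780 1.616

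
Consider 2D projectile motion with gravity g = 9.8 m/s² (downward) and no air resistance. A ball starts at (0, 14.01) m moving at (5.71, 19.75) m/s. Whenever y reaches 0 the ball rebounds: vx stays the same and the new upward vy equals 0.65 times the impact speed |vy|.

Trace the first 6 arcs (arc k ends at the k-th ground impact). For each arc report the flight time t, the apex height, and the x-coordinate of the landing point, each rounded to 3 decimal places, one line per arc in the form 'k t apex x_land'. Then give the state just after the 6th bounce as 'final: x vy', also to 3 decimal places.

Arc 1: start y=14.010, vy=19.750 → t=4.646, apex=33.911, x_land=26.529, impact vy=-25.781
  bounce: vy ← 0.65·25.781 = 16.758
Arc 2: start y=0.000, vy=16.758 → t=3.420, apex=14.327, x_land=46.057, impact vy=-16.758
  bounce: vy ← 0.65·16.758 = 10.892
Arc 3: start y=0.000, vy=10.892 → t=2.223, apex=6.053, x_land=58.750, impact vy=-10.892
  bounce: vy ← 0.65·10.892 = 7.080
Arc 4: start y=0.000, vy=7.080 → t=1.445, apex=2.558, x_land=67.000, impact vy=-7.080
  bounce: vy ← 0.65·7.080 = 4.602
Arc 5: start y=0.000, vy=4.602 → t=0.939, apex=1.081, x_land=72.363, impact vy=-4.602
  bounce: vy ← 0.65·4.602 = 2.991
Arc 6: start y=0.000, vy=2.991 → t=0.610, apex=0.457, x_land=75.849, impact vy=-2.991
  bounce: vy ← 0.65·2.991 = 1.944

1 4.646 33.911 26.529
2 3.420 14.327 46.057
3 2.223 6.053 58.750
4 1.445 2.558 67.000
5 0.939 1.081 72.363
6 0.610 0.457 75.849
final: 75.849 1.944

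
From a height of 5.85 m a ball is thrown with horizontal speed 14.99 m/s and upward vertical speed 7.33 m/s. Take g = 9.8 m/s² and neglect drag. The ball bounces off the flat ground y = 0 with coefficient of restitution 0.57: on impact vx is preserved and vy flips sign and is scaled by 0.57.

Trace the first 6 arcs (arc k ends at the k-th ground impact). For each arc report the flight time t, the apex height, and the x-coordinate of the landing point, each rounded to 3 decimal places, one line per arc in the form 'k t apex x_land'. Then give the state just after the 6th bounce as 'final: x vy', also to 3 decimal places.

Arc 1: start y=5.850, vy=7.330 → t=2.072, apex=8.591, x_land=31.061, impact vy=-12.976
  bounce: vy ← 0.57·12.976 = 7.397
Arc 2: start y=0.000, vy=7.397 → t=1.510, apex=2.791, x_land=53.688, impact vy=-7.397
  bounce: vy ← 0.57·7.397 = 4.216
Arc 3: start y=0.000, vy=4.216 → t=0.860, apex=0.907, x_land=66.586, impact vy=-4.216
  bounce: vy ← 0.57·4.216 = 2.403
Arc 4: start y=0.000, vy=2.403 → t=0.490, apex=0.295, x_land=73.938, impact vy=-2.403
  bounce: vy ← 0.57·2.403 = 1.370
Arc 5: start y=0.000, vy=1.370 → t=0.280, apex=0.096, x_land=78.128, impact vy=-1.370
  bounce: vy ← 0.57·1.370 = 0.781
Arc 6: start y=0.000, vy=0.781 → t=0.159, apex=0.031, x_land=80.517, impact vy=-0.781
  bounce: vy ← 0.57·0.781 = 0.445

1 2.072 8.591 31.061
2 1.510 2.791 53.688
3 0.860 0.907 66.586
4 0.490 0.295 73.938
5 0.280 0.096 78.128
6 0.159 0.031 80.517
final: 80.517 0.445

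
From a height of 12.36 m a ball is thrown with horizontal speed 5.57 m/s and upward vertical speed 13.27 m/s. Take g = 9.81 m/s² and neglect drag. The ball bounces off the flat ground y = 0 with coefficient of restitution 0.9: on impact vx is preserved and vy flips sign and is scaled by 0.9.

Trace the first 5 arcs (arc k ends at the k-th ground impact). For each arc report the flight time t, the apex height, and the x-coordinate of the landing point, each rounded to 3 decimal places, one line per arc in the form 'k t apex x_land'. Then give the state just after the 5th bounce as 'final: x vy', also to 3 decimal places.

Arc 1: start y=12.360, vy=13.270 → t=3.438, apex=21.335, x_land=19.151, impact vy=-20.460
  bounce: vy ← 0.9·20.460 = 18.414
Arc 2: start y=0.000, vy=18.414 → t=3.754, apex=17.281, x_land=40.061, impact vy=-18.414
  bounce: vy ← 0.9·18.414 = 16.572
Arc 3: start y=0.000, vy=16.572 → t=3.379, apex=13.998, x_land=58.880, impact vy=-16.572
  bounce: vy ← 0.9·16.572 = 14.915
Arc 4: start y=0.000, vy=14.915 → t=3.041, apex=11.338, x_land=75.818, impact vy=-14.915
  bounce: vy ← 0.9·14.915 = 13.424
Arc 5: start y=0.000, vy=13.424 → t=2.737, apex=9.184, x_land=91.061, impact vy=-13.424
  bounce: vy ← 0.9·13.424 = 12.081

1 3.438 21.335 19.151
2 3.754 17.281 40.061
3 3.379 13.998 58.880
4 3.041 11.338 75.818
5 2.737 9.184 91.061
final: 91.061 12.081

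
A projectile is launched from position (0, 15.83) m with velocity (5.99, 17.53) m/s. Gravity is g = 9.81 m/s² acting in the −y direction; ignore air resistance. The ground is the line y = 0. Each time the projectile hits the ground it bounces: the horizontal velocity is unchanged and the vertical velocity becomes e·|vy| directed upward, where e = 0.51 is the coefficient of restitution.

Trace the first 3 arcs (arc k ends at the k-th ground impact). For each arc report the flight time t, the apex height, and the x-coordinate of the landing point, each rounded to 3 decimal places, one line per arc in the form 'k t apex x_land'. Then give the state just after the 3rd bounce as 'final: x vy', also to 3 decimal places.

1 4.321 31.493 25.882
2 2.585 8.191 41.363
3 1.318 2.131 49.259
final: 49.259 3.297

Arc 1: start y=15.830, vy=17.530 → t=4.321, apex=31.493, x_land=25.882, impact vy=-24.857
  bounce: vy ← 0.51·24.857 = 12.677
Arc 2: start y=0.000, vy=12.677 → t=2.585, apex=8.191, x_land=41.363, impact vy=-12.677
  bounce: vy ← 0.51·12.677 = 6.465
Arc 3: start y=0.000, vy=6.465 → t=1.318, apex=2.131, x_land=49.259, impact vy=-6.465
  bounce: vy ← 0.51·6.465 = 3.297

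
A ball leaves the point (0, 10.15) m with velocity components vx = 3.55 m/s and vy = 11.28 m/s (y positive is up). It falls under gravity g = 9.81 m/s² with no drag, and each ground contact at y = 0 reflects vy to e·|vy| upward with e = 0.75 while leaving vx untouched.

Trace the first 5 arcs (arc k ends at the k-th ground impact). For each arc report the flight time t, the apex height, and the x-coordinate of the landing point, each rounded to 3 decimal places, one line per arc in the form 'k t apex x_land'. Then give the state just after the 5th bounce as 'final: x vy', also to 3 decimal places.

1 2.991 16.635 10.620
2 2.762 9.357 20.426
3 2.072 5.263 27.781
4 1.554 2.961 33.297
5 1.165 1.665 37.434
final: 37.434 4.287

Arc 1: start y=10.150, vy=11.280 → t=2.991, apex=16.635, x_land=10.620, impact vy=-18.066
  bounce: vy ← 0.75·18.066 = 13.550
Arc 2: start y=0.000, vy=13.550 → t=2.762, apex=9.357, x_land=20.426, impact vy=-13.550
  bounce: vy ← 0.75·13.550 = 10.162
Arc 3: start y=0.000, vy=10.162 → t=2.072, apex=5.263, x_land=27.781, impact vy=-10.162
  bounce: vy ← 0.75·10.162 = 7.622
Arc 4: start y=0.000, vy=7.622 → t=1.554, apex=2.961, x_land=33.297, impact vy=-7.622
  bounce: vy ← 0.75·7.622 = 5.716
Arc 5: start y=0.000, vy=5.716 → t=1.165, apex=1.665, x_land=37.434, impact vy=-5.716
  bounce: vy ← 0.75·5.716 = 4.287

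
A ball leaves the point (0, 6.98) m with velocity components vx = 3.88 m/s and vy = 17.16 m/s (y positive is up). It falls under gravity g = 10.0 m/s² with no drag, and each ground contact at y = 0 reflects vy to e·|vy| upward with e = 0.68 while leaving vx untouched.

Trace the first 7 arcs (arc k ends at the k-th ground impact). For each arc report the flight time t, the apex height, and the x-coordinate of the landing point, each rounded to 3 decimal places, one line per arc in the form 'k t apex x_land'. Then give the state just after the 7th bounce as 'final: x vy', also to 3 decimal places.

1 3.799 21.703 14.742
2 2.833 10.036 25.736
3 1.927 4.640 33.211
4 1.310 2.146 38.295
5 0.891 0.992 41.752
6 0.606 0.459 44.102
7 0.412 0.212 45.701
final: 45.701 1.401

Arc 1: start y=6.980, vy=17.160 → t=3.799, apex=21.703, x_land=14.742, impact vy=-20.834
  bounce: vy ← 0.68·20.834 = 14.167
Arc 2: start y=0.000, vy=14.167 → t=2.833, apex=10.036, x_land=25.736, impact vy=-14.167
  bounce: vy ← 0.68·14.167 = 9.634
Arc 3: start y=0.000, vy=9.634 → t=1.927, apex=4.640, x_land=33.211, impact vy=-9.634
  bounce: vy ← 0.68·9.634 = 6.551
Arc 4: start y=0.000, vy=6.551 → t=1.310, apex=2.146, x_land=38.295, impact vy=-6.551
  bounce: vy ← 0.68·6.551 = 4.455
Arc 5: start y=0.000, vy=4.455 → t=0.891, apex=0.992, x_land=41.752, impact vy=-4.455
  bounce: vy ← 0.68·4.455 = 3.029
Arc 6: start y=0.000, vy=3.029 → t=0.606, apex=0.459, x_land=44.102, impact vy=-3.029
  bounce: vy ← 0.68·3.029 = 2.060
Arc 7: start y=0.000, vy=2.060 → t=0.412, apex=0.212, x_land=45.701, impact vy=-2.060
  bounce: vy ← 0.68·2.060 = 1.401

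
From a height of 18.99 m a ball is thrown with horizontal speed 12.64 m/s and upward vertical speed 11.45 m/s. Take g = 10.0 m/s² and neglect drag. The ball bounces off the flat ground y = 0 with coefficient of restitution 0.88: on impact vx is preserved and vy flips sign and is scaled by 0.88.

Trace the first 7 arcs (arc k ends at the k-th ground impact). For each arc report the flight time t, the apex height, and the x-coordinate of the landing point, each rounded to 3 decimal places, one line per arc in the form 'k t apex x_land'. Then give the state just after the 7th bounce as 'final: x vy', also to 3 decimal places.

Arc 1: start y=18.990, vy=11.450 → t=3.405, apex=25.545, x_land=43.043, impact vy=-22.603
  bounce: vy ← 0.88·22.603 = 19.891
Arc 2: start y=0.000, vy=19.891 → t=3.978, apex=19.782, x_land=93.327, impact vy=-19.891
  bounce: vy ← 0.88·19.891 = 17.504
Arc 3: start y=0.000, vy=17.504 → t=3.501, apex=15.319, x_land=137.577, impact vy=-17.504
  bounce: vy ← 0.88·17.504 = 15.403
Arc 4: start y=0.000, vy=15.403 → t=3.081, apex=11.863, x_land=176.517, impact vy=-15.403
  bounce: vy ← 0.88·15.403 = 13.555
Arc 5: start y=0.000, vy=13.555 → t=2.711, apex=9.187, x_land=210.784, impact vy=-13.555
  bounce: vy ← 0.88·13.555 = 11.928
Arc 6: start y=0.000, vy=11.928 → t=2.386, apex=7.114, x_land=240.939, impact vy=-11.928
  bounce: vy ← 0.88·11.928 = 10.497
Arc 7: start y=0.000, vy=10.497 → t=2.099, apex=5.509, x_land=267.475, impact vy=-10.497
  bounce: vy ← 0.88·10.497 = 9.237

1 3.405 25.545 43.043
2 3.978 19.782 93.327
3 3.501 15.319 137.577
4 3.081 11.863 176.517
5 2.711 9.187 210.784
6 2.386 7.114 240.939
7 2.099 5.509 267.475
final: 267.475 9.237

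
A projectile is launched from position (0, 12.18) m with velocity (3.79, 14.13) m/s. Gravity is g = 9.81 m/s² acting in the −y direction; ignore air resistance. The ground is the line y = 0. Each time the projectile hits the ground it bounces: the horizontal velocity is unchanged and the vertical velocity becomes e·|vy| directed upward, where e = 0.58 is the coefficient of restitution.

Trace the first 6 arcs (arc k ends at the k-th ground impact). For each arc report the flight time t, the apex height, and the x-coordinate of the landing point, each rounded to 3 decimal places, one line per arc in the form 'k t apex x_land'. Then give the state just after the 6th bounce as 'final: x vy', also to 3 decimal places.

Arc 1: start y=12.180, vy=14.130 → t=3.575, apex=22.356, x_land=13.550, impact vy=-20.943
  bounce: vy ← 0.58·20.943 = 12.147
Arc 2: start y=0.000, vy=12.147 → t=2.476, apex=7.521, x_land=22.936, impact vy=-12.147
  bounce: vy ← 0.58·12.147 = 7.045
Arc 3: start y=0.000, vy=7.045 → t=1.436, apex=2.530, x_land=28.380, impact vy=-7.045
  bounce: vy ← 0.58·7.045 = 4.086
Arc 4: start y=0.000, vy=4.086 → t=0.833, apex=0.851, x_land=31.537, impact vy=-4.086
  bounce: vy ← 0.58·4.086 = 2.370
Arc 5: start y=0.000, vy=2.370 → t=0.483, apex=0.286, x_land=33.369, impact vy=-2.370
  bounce: vy ← 0.58·2.370 = 1.375
Arc 6: start y=0.000, vy=1.375 → t=0.280, apex=0.096, x_land=34.431, impact vy=-1.375
  bounce: vy ← 0.58·1.375 = 0.797

1 3.575 22.356 13.550
2 2.476 7.521 22.936
3 1.436 2.530 28.380
4 0.833 0.851 31.537
5 0.483 0.286 33.369
6 0.280 0.096 34.431
final: 34.431 0.797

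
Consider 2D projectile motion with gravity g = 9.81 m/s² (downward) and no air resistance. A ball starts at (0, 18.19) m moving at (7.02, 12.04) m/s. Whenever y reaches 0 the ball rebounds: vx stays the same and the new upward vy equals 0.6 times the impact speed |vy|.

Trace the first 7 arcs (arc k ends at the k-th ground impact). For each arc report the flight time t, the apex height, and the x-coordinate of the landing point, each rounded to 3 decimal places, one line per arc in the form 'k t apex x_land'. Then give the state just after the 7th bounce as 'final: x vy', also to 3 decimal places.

Arc 1: start y=18.190, vy=12.040 → t=3.511, apex=25.578, x_land=24.647, impact vy=-22.402
  bounce: vy ← 0.6·22.402 = 13.441
Arc 2: start y=0.000, vy=13.441 → t=2.740, apex=9.208, x_land=43.884, impact vy=-13.441
  bounce: vy ← 0.6·13.441 = 8.065
Arc 3: start y=0.000, vy=8.065 → t=1.644, apex=3.315, x_land=55.426, impact vy=-8.065
  bounce: vy ← 0.6·8.065 = 4.839
Arc 4: start y=0.000, vy=4.839 → t=0.987, apex=1.193, x_land=62.351, impact vy=-4.839
  bounce: vy ← 0.6·4.839 = 2.903
Arc 5: start y=0.000, vy=2.903 → t=0.592, apex=0.430, x_land=66.506, impact vy=-2.903
  bounce: vy ← 0.6·2.903 = 1.742
Arc 6: start y=0.000, vy=1.742 → t=0.355, apex=0.155, x_land=68.999, impact vy=-1.742
  bounce: vy ← 0.6·1.742 = 1.045
Arc 7: start y=0.000, vy=1.045 → t=0.213, apex=0.056, x_land=70.495, impact vy=-1.045
  bounce: vy ← 0.6·1.045 = 0.627

1 3.511 25.578 24.647
2 2.740 9.208 43.884
3 1.644 3.315 55.426
4 0.987 1.193 62.351
5 0.592 0.430 66.506
6 0.355 0.155 68.999
7 0.213 0.056 70.495
final: 70.495 0.627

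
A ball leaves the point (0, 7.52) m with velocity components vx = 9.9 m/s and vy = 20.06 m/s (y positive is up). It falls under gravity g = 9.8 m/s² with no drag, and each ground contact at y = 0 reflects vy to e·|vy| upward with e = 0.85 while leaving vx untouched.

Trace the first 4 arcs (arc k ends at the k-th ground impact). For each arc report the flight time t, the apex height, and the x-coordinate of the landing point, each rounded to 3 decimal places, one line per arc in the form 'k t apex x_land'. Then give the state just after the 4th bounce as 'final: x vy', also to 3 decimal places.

1 4.440 28.051 43.952
2 4.067 20.267 84.220
3 3.457 14.643 118.447
4 2.939 10.579 147.541
final: 147.541 12.240

Arc 1: start y=7.520, vy=20.060 → t=4.440, apex=28.051, x_land=43.952, impact vy=-23.448
  bounce: vy ← 0.85·23.448 = 19.931
Arc 2: start y=0.000, vy=19.931 → t=4.067, apex=20.267, x_land=84.220, impact vy=-19.931
  bounce: vy ← 0.85·19.931 = 16.941
Arc 3: start y=0.000, vy=16.941 → t=3.457, apex=14.643, x_land=118.447, impact vy=-16.941
  bounce: vy ← 0.85·16.941 = 14.400
Arc 4: start y=0.000, vy=14.400 → t=2.939, apex=10.579, x_land=147.541, impact vy=-14.400
  bounce: vy ← 0.85·14.400 = 12.240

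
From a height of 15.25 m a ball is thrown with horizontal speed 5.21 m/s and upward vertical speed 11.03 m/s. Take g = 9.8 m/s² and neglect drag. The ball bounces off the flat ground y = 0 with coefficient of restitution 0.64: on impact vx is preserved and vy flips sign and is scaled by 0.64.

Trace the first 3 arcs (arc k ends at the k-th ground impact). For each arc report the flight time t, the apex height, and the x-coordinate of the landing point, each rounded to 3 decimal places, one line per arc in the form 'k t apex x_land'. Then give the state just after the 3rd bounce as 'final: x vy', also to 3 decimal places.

Arc 1: start y=15.250, vy=11.030 → t=3.218, apex=21.457, x_land=16.766, impact vy=-20.508
  bounce: vy ← 0.64·20.508 = 13.125
Arc 2: start y=0.000, vy=13.125 → t=2.679, apex=8.789, x_land=30.722, impact vy=-13.125
  bounce: vy ← 0.64·13.125 = 8.400
Arc 3: start y=0.000, vy=8.400 → t=1.714, apex=3.600, x_land=39.653, impact vy=-8.400
  bounce: vy ← 0.64·8.400 = 5.376

1 3.218 21.457 16.766
2 2.679 8.789 30.722
3 1.714 3.600 39.653
final: 39.653 5.376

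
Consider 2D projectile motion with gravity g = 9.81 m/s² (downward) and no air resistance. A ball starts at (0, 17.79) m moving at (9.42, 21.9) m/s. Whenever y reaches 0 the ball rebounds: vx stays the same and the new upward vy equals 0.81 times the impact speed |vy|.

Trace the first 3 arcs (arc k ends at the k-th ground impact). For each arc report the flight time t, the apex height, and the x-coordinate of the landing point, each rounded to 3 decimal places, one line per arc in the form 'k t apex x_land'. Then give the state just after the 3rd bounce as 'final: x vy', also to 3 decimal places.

1 5.167 42.235 48.671
2 4.754 27.710 93.451
3 3.850 18.181 129.723
final: 129.723 15.298

Arc 1: start y=17.790, vy=21.900 → t=5.167, apex=42.235, x_land=48.671, impact vy=-28.786
  bounce: vy ← 0.81·28.786 = 23.317
Arc 2: start y=0.000, vy=23.317 → t=4.754, apex=27.710, x_land=93.451, impact vy=-23.317
  bounce: vy ← 0.81·23.317 = 18.887
Arc 3: start y=0.000, vy=18.887 → t=3.850, apex=18.181, x_land=129.723, impact vy=-18.887
  bounce: vy ← 0.81·18.887 = 15.298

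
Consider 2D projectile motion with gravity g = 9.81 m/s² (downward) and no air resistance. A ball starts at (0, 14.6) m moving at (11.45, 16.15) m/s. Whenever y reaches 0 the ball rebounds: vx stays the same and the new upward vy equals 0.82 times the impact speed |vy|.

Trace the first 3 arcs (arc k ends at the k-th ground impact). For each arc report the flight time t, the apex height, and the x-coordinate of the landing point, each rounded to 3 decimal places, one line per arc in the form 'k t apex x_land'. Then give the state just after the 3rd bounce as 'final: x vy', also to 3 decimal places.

1 4.031 27.894 46.155
2 3.911 18.756 90.935
3 3.207 12.611 127.654
final: 127.654 12.899

Arc 1: start y=14.600, vy=16.150 → t=4.031, apex=27.894, x_land=46.155, impact vy=-23.394
  bounce: vy ← 0.82·23.394 = 19.183
Arc 2: start y=0.000, vy=19.183 → t=3.911, apex=18.756, x_land=90.935, impact vy=-19.183
  bounce: vy ← 0.82·19.183 = 15.730
Arc 3: start y=0.000, vy=15.730 → t=3.207, apex=12.611, x_land=127.654, impact vy=-15.730
  bounce: vy ← 0.82·15.730 = 12.899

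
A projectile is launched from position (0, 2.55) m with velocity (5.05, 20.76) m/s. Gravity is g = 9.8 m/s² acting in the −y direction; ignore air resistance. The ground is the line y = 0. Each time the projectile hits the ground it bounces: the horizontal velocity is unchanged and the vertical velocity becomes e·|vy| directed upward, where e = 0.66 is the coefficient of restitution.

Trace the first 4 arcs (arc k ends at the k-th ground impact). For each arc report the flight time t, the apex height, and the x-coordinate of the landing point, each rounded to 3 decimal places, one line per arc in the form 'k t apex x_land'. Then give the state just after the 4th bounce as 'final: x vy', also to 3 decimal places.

1 4.356 24.539 21.999
2 2.954 10.689 36.916
3 1.950 4.656 46.762
4 1.287 2.028 53.260
final: 53.260 4.161

Arc 1: start y=2.550, vy=20.760 → t=4.356, apex=24.539, x_land=21.999, impact vy=-21.931
  bounce: vy ← 0.66·21.931 = 14.474
Arc 2: start y=0.000, vy=14.474 → t=2.954, apex=10.689, x_land=36.916, impact vy=-14.474
  bounce: vy ← 0.66·14.474 = 9.553
Arc 3: start y=0.000, vy=9.553 → t=1.950, apex=4.656, x_land=46.762, impact vy=-9.553
  bounce: vy ← 0.66·9.553 = 6.305
Arc 4: start y=0.000, vy=6.305 → t=1.287, apex=2.028, x_land=53.260, impact vy=-6.305
  bounce: vy ← 0.66·6.305 = 4.161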